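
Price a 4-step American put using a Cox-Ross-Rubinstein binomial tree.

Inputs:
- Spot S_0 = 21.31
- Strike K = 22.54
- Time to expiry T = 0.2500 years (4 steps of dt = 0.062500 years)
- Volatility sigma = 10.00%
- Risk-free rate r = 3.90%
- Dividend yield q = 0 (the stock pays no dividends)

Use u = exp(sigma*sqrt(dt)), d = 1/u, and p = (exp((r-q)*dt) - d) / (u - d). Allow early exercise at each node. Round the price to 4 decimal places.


dt = T/N = 0.062500
u = exp(sigma*sqrt(dt)) = 1.025315; d = 1/u = 0.975310
p = (exp((r-q)*dt) - d) / (u - d) = 0.542555
Discount per step: exp(-r*dt) = 0.997565
Stock lattice S(k, i) with i counting down-moves:
  k=0: S(0,0) = 21.3100
  k=1: S(1,0) = 21.8495; S(1,1) = 20.7839
  k=2: S(2,0) = 22.4026; S(2,1) = 21.3100; S(2,2) = 20.2707
  k=3: S(3,0) = 22.9697; S(3,1) = 21.8495; S(3,2) = 20.7839; S(3,3) = 19.7702
  k=4: S(4,0) = 23.5512; S(4,1) = 22.4026; S(4,2) = 21.3100; S(4,3) = 20.2707; S(4,4) = 19.2821
Terminal payoffs V(N, i) = max(K - S_T, 0):
  V(4,0) = 0.000000; V(4,1) = 0.137413; V(4,2) = 1.230000; V(4,3) = 2.269301; V(4,4) = 3.257915
Backward induction: V(k, i) = exp(-r*dt) * [p * V(k+1, i) + (1-p) * V(k+1, i+1)]; then take max(V_cont, immediate exercise) for American.
  V(3,0) = exp(-r*dt) * [p*0.000000 + (1-p)*0.137413] = 0.062706; exercise = 0.000000; V(3,0) = max -> 0.062706
  V(3,1) = exp(-r*dt) * [p*0.137413 + (1-p)*1.230000] = 0.635660; exercise = 0.690535; V(3,1) = max -> 0.690535
  V(3,2) = exp(-r*dt) * [p*1.230000 + (1-p)*2.269301] = 1.701271; exercise = 1.756146; V(3,2) = max -> 1.756146
  V(3,3) = exp(-r*dt) * [p*2.269301 + (1-p)*3.257915] = 2.714912; exercise = 2.769786; V(3,3) = max -> 2.769786
  V(2,0) = exp(-r*dt) * [p*0.062706 + (1-p)*0.690535] = 0.349051; exercise = 0.137413; V(2,0) = max -> 0.349051
  V(2,1) = exp(-r*dt) * [p*0.690535 + (1-p)*1.756146] = 1.175126; exercise = 1.230000; V(2,1) = max -> 1.230000
  V(2,2) = exp(-r*dt) * [p*1.756146 + (1-p)*2.769786] = 2.214427; exercise = 2.269301; V(2,2) = max -> 2.269301
  V(1,0) = exp(-r*dt) * [p*0.349051 + (1-p)*1.230000] = 0.750206; exercise = 0.690535; V(1,0) = max -> 0.750206
  V(1,1) = exp(-r*dt) * [p*1.230000 + (1-p)*2.269301] = 1.701271; exercise = 1.756146; V(1,1) = max -> 1.756146
  V(0,0) = exp(-r*dt) * [p*0.750206 + (1-p)*1.756146] = 1.207422; exercise = 1.230000; V(0,0) = max -> 1.230000

Answer: Price = V(0,0) = 1.2300


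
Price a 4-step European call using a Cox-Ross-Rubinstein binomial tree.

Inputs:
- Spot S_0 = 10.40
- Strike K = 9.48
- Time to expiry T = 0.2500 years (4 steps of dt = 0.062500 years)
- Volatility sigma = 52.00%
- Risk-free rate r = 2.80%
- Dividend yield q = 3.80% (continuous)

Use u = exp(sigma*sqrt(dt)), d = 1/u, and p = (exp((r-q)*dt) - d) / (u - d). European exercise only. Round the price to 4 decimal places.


dt = T/N = 0.062500
u = exp(sigma*sqrt(dt)) = 1.138828; d = 1/u = 0.878095
p = (exp((r-q)*dt) - d) / (u - d) = 0.465149
Discount per step: exp(-r*dt) = 0.998252
Stock lattice S(k, i) with i counting down-moves:
  k=0: S(0,0) = 10.4000
  k=1: S(1,0) = 11.8438; S(1,1) = 9.1322
  k=2: S(2,0) = 13.4881; S(2,1) = 10.4000; S(2,2) = 8.0189
  k=3: S(3,0) = 15.3606; S(3,1) = 11.8438; S(3,2) = 9.1322; S(3,3) = 7.0414
  k=4: S(4,0) = 17.4931; S(4,1) = 13.4881; S(4,2) = 10.4000; S(4,3) = 8.0189; S(4,4) = 6.1830
Terminal payoffs V(N, i) = max(S_T - K, 0):
  V(4,0) = 8.013088; V(4,1) = 4.008073; V(4,2) = 0.920000; V(4,3) = 0.000000; V(4,4) = 0.000000
Backward induction: V(k, i) = exp(-r*dt) * [p * V(k+1, i) + (1-p) * V(k+1, i+1)].
  V(3,0) = exp(-r*dt) * [p*8.013088 + (1-p)*4.008073] = 5.860738
  V(3,1) = exp(-r*dt) * [p*4.008073 + (1-p)*0.920000] = 2.352295
  V(3,2) = exp(-r*dt) * [p*0.920000 + (1-p)*0.000000] = 0.427189
  V(3,3) = exp(-r*dt) * [p*0.000000 + (1-p)*0.000000] = 0.000000
  V(2,0) = exp(-r*dt) * [p*5.860738 + (1-p)*2.352295] = 3.977278
  V(2,1) = exp(-r*dt) * [p*2.352295 + (1-p)*0.427189] = 1.320338
  V(2,2) = exp(-r*dt) * [p*0.427189 + (1-p)*0.000000] = 0.198359
  V(1,0) = exp(-r*dt) * [p*3.977278 + (1-p)*1.320338] = 2.551743
  V(1,1) = exp(-r*dt) * [p*1.320338 + (1-p)*0.198359] = 0.718988
  V(0,0) = exp(-r*dt) * [p*2.551743 + (1-p)*0.718988] = 1.568745

Answer: Price = V(0,0) = 1.5687


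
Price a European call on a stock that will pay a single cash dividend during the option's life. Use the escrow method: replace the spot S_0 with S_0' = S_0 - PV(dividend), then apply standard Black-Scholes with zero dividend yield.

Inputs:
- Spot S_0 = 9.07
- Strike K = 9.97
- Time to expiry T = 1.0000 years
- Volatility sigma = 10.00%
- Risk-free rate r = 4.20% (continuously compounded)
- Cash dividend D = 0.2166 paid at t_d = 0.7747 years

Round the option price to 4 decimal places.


Answer: Price = 0.1186

Derivation:
PV(D) = D * exp(-r * t_d) = 0.2166 * 0.96798625 = 0.20966582
S_0' = S_0 - PV(D) = 9.0700 - 0.20966582 = 8.86033418
d1 = (ln(S_0'/K) + (r + sigma^2/2)*T) / (sigma*sqrt(T)) = -0.70996102
d2 = d1 - sigma*sqrt(T) = -0.80996102
exp(-rT) = 0.95886978
N(d1) = 0.23886415; N(d2) = 0.20898129
C = S_0' * N(d1) - K * exp(-rT) * N(d2) = 8.86033418 * 0.23886415 - 9.9700 * 0.95886978 * 0.20898129 = 0.1186


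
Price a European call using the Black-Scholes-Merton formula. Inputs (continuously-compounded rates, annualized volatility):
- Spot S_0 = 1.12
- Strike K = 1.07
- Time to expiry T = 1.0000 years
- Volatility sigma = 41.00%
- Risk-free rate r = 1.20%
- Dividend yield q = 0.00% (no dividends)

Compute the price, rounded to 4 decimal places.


d1 = (ln(S/K) + (r - q + 0.5*sigma^2) * T) / (sigma * sqrt(T)) = 0.34565863
d2 = d1 - sigma * sqrt(T) = -0.06434137
exp(-rT) = 0.98807171; exp(-qT) = 1.00000000
C = S_0 * exp(-qT) * N(d1) - K * exp(-rT) * N(d2)
N(d1) = 0.63520036; N(d2) = 0.47434921
C = 1.1200 * 1.00000000 * 0.63520036 - 1.0700 * 0.98807171 * 0.47434921 = 0.2099

Answer: Price = 0.2099


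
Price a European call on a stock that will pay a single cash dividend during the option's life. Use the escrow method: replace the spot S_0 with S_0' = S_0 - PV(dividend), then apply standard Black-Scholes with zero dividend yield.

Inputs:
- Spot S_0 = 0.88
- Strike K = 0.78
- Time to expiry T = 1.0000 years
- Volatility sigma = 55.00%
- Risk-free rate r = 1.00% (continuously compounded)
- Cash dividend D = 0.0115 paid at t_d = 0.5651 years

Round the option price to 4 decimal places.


Answer: Price = 0.2299

Derivation:
PV(D) = D * exp(-r * t_d) = 0.0115 * 0.99436494 = 0.01143520
S_0' = S_0 - PV(D) = 0.8800 - 0.01143520 = 0.86856480
d1 = (ln(S_0'/K) + (r + sigma^2/2)*T) / (sigma*sqrt(T)) = 0.48872414
d2 = d1 - sigma*sqrt(T) = -0.06127586
exp(-rT) = 0.99004983
N(d1) = 0.68748150; N(d2) = 0.47556976
C = S_0' * N(d1) - K * exp(-rT) * N(d2) = 0.86856480 * 0.68748150 - 0.7800 * 0.99004983 * 0.47556976 = 0.2299


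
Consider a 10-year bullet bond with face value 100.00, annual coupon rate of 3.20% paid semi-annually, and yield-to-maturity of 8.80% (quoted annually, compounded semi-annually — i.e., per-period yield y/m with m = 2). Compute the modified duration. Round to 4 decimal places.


Answer: Modified duration = 7.8438

Derivation:
Coupon per period c = face * coupon_rate / m = 1.600000
Periods per year m = 2; per-period yield y/m = 0.044000
Number of cashflows N = 20
Cashflows (t years, CF_t, discount factor 1/(1+y/m)^(m*t), PV):
  t = 0.5000: CF_t = 1.600000, DF = 0.957854, PV = 1.532567
  t = 1.0000: CF_t = 1.600000, DF = 0.917485, PV = 1.467976
  t = 1.5000: CF_t = 1.600000, DF = 0.878817, PV = 1.406107
  t = 2.0000: CF_t = 1.600000, DF = 0.841779, PV = 1.346846
  t = 2.5000: CF_t = 1.600000, DF = 0.806302, PV = 1.290083
  t = 3.0000: CF_t = 1.600000, DF = 0.772320, PV = 1.235711
  t = 3.5000: CF_t = 1.600000, DF = 0.739770, PV = 1.183631
  t = 4.0000: CF_t = 1.600000, DF = 0.708592, PV = 1.133747
  t = 4.5000: CF_t = 1.600000, DF = 0.678728, PV = 1.085964
  t = 5.0000: CF_t = 1.600000, DF = 0.650122, PV = 1.040196
  t = 5.5000: CF_t = 1.600000, DF = 0.622722, PV = 0.996356
  t = 6.0000: CF_t = 1.600000, DF = 0.596477, PV = 0.954364
  t = 6.5000: CF_t = 1.600000, DF = 0.571339, PV = 0.914142
  t = 7.0000: CF_t = 1.600000, DF = 0.547259, PV = 0.875615
  t = 7.5000: CF_t = 1.600000, DF = 0.524195, PV = 0.838711
  t = 8.0000: CF_t = 1.600000, DF = 0.502102, PV = 0.803363
  t = 8.5000: CF_t = 1.600000, DF = 0.480941, PV = 0.769505
  t = 9.0000: CF_t = 1.600000, DF = 0.460671, PV = 0.737074
  t = 9.5000: CF_t = 1.600000, DF = 0.441256, PV = 0.706009
  t = 10.0000: CF_t = 101.600000, DF = 0.422659, PV = 42.942145
Price P = sum_t PV_t = 63.260112
First compute Macaulay numerator sum_t t * PV_t:
  t * PV_t at t = 0.5000: 0.766284
  t * PV_t at t = 1.0000: 1.467976
  t * PV_t at t = 1.5000: 2.109161
  t * PV_t at t = 2.0000: 2.693692
  t * PV_t at t = 2.5000: 3.225206
  t * PV_t at t = 3.0000: 3.707134
  t * PV_t at t = 3.5000: 4.142710
  t * PV_t at t = 4.0000: 4.534986
  t * PV_t at t = 4.5000: 4.886839
  t * PV_t at t = 5.0000: 5.200978
  t * PV_t at t = 5.5000: 5.479957
  t * PV_t at t = 6.0000: 5.726183
  t * PV_t at t = 6.5000: 5.941921
  t * PV_t at t = 7.0000: 6.129302
  t * PV_t at t = 7.5000: 6.290335
  t * PV_t at t = 8.0000: 6.426907
  t * PV_t at t = 8.5000: 6.540793
  t * PV_t at t = 9.0000: 6.633665
  t * PV_t at t = 9.5000: 6.707090
  t * PV_t at t = 10.0000: 429.421451
Macaulay duration D = 518.032570 / 63.260112 = 8.188929
Modified duration = D / (1 + y/m) = 8.188929 / (1 + 0.044000) = 7.843802


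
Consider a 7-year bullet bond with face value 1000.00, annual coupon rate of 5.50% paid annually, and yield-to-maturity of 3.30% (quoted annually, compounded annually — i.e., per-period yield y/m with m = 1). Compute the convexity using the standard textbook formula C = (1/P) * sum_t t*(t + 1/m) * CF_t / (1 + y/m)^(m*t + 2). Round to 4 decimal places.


Answer: Convexity = 43.2065

Derivation:
Coupon per period c = face * coupon_rate / m = 55.000000
Periods per year m = 1; per-period yield y/m = 0.033000
Number of cashflows N = 7
Cashflows (t years, CF_t, discount factor 1/(1+y/m)^(m*t), PV):
  t = 1.0000: CF_t = 55.000000, DF = 0.968054, PV = 53.242982
  t = 2.0000: CF_t = 55.000000, DF = 0.937129, PV = 51.542093
  t = 3.0000: CF_t = 55.000000, DF = 0.907192, PV = 49.895540
  t = 4.0000: CF_t = 55.000000, DF = 0.878211, PV = 48.301587
  t = 5.0000: CF_t = 55.000000, DF = 0.850156, PV = 46.758555
  t = 6.0000: CF_t = 55.000000, DF = 0.822997, PV = 45.264816
  t = 7.0000: CF_t = 1055.000000, DF = 0.796705, PV = 840.524175
Price P = sum_t PV_t = 1135.529747
Convexity numerator sum_t t*(t + 1/m) * CF_t / (1+y/m)^(m*t + 2):
  t = 1.0000: term = 99.791079
  t = 2.0000: term = 289.809524
  t = 3.0000: term = 561.102661
  t = 4.0000: term = 905.296322
  t = 5.0000: term = 1314.563875
  t = 6.0000: term = 1781.596733
  t = 7.0000: term = 44110.054357
Convexity = (1/P) * sum = 49062.214552 / 1135.529747 = 43.206455


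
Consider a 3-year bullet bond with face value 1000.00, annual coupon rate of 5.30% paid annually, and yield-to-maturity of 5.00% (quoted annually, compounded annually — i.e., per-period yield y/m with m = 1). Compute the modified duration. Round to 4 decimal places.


Answer: Modified duration = 2.7164

Derivation:
Coupon per period c = face * coupon_rate / m = 53.000000
Periods per year m = 1; per-period yield y/m = 0.050000
Number of cashflows N = 3
Cashflows (t years, CF_t, discount factor 1/(1+y/m)^(m*t), PV):
  t = 1.0000: CF_t = 53.000000, DF = 0.952381, PV = 50.476190
  t = 2.0000: CF_t = 53.000000, DF = 0.907029, PV = 48.072562
  t = 3.0000: CF_t = 1053.000000, DF = 0.863838, PV = 909.620991
Price P = sum_t PV_t = 1008.169744
First compute Macaulay numerator sum_t t * PV_t:
  t * PV_t at t = 1.0000: 50.476190
  t * PV_t at t = 2.0000: 96.145125
  t * PV_t at t = 3.0000: 2728.862974
Macaulay duration D = 2875.484289 / 1008.169744 = 2.852183
Modified duration = D / (1 + y/m) = 2.852183 / (1 + 0.050000) = 2.716364


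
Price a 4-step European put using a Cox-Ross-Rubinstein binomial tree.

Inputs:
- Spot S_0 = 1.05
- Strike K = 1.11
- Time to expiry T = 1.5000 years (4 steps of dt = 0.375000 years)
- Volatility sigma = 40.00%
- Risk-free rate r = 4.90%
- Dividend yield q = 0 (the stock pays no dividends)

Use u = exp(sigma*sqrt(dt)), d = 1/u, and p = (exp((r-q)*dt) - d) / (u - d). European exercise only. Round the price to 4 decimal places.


dt = T/N = 0.375000
u = exp(sigma*sqrt(dt)) = 1.277556; d = 1/u = 0.782744
p = (exp((r-q)*dt) - d) / (u - d) = 0.476546
Discount per step: exp(-r*dt) = 0.981793
Stock lattice S(k, i) with i counting down-moves:
  k=0: S(0,0) = 1.0500
  k=1: S(1,0) = 1.3414; S(1,1) = 0.8219
  k=2: S(2,0) = 1.7138; S(2,1) = 1.0500; S(2,2) = 0.6433
  k=3: S(3,0) = 2.1894; S(3,1) = 1.3414; S(3,2) = 0.8219; S(3,3) = 0.5036
  k=4: S(4,0) = 2.7971; S(4,1) = 1.7138; S(4,2) = 1.0500; S(4,3) = 0.6433; S(4,4) = 0.3942
Terminal payoffs V(N, i) = max(K - S_T, 0):
  V(4,0) = 0.000000; V(4,1) = 0.000000; V(4,2) = 0.060000; V(4,3) = 0.466677; V(4,4) = 0.715843
Backward induction: V(k, i) = exp(-r*dt) * [p * V(k+1, i) + (1-p) * V(k+1, i+1)].
  V(3,0) = exp(-r*dt) * [p*0.000000 + (1-p)*0.000000] = 0.000000
  V(3,1) = exp(-r*dt) * [p*0.000000 + (1-p)*0.060000] = 0.030835
  V(3,2) = exp(-r*dt) * [p*0.060000 + (1-p)*0.466677] = 0.267908
  V(3,3) = exp(-r*dt) * [p*0.466677 + (1-p)*0.715843] = 0.586232
  V(2,0) = exp(-r*dt) * [p*0.000000 + (1-p)*0.030835] = 0.015847
  V(2,1) = exp(-r*dt) * [p*0.030835 + (1-p)*0.267908] = 0.152111
  V(2,2) = exp(-r*dt) * [p*0.267908 + (1-p)*0.586232] = 0.426625
  V(1,0) = exp(-r*dt) * [p*0.015847 + (1-p)*0.152111] = 0.085588
  V(1,1) = exp(-r*dt) * [p*0.152111 + (1-p)*0.426625] = 0.290421
  V(0,0) = exp(-r*dt) * [p*0.085588 + (1-p)*0.290421] = 0.189298

Answer: Price = V(0,0) = 0.1893


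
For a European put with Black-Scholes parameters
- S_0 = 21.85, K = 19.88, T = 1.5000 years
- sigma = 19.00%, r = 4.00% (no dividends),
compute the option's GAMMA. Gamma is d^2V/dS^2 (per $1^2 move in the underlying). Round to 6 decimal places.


d1 = 0.7802343361; d2 = 0.5475328106
phi(d1) = 0.2942512329; exp(-qT) = 1.0000000000; exp(-rT) = 0.9417645336
Gamma = exp(-qT) * phi(d1) / (S * sigma * sqrt(T)) = 1.0000000000 * 0.2942512329 / (21.8500 * 0.1900 * 1.2247448714) = 0.057872

Answer: Gamma = 0.057872


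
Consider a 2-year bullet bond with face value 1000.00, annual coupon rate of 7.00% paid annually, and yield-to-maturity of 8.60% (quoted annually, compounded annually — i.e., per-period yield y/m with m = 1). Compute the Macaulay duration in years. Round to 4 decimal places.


Answer: Macaulay duration = 1.9337 years

Derivation:
Coupon per period c = face * coupon_rate / m = 70.000000
Periods per year m = 1; per-period yield y/m = 0.086000
Number of cashflows N = 2
Cashflows (t years, CF_t, discount factor 1/(1+y/m)^(m*t), PV):
  t = 1.0000: CF_t = 70.000000, DF = 0.920810, PV = 64.456722
  t = 2.0000: CF_t = 1070.000000, DF = 0.847892, PV = 907.244047
Price P = sum_t PV_t = 971.700769
Macaulay numerator sum_t t * PV_t:
  t * PV_t at t = 1.0000: 64.456722
  t * PV_t at t = 2.0000: 1814.488094
Macaulay duration D = (sum_t t * PV_t) / P = 1878.944816 / 971.700769 = 1.933666


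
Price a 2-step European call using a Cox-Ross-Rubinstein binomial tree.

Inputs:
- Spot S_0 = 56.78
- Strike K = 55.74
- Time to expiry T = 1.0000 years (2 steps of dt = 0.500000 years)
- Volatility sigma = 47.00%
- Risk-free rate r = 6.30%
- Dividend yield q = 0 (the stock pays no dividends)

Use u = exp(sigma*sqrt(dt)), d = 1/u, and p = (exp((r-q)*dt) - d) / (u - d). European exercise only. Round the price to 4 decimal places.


Answer: Price = V(0,0) = 11.5748

Derivation:
dt = T/N = 0.500000
u = exp(sigma*sqrt(dt)) = 1.394227; d = 1/u = 0.717243
p = (exp((r-q)*dt) - d) / (u - d) = 0.464942
Discount per step: exp(-r*dt) = 0.968991
Stock lattice S(k, i) with i counting down-moves:
  k=0: S(0,0) = 56.7800
  k=1: S(1,0) = 79.1642; S(1,1) = 40.7251
  k=2: S(2,0) = 110.3729; S(2,1) = 56.7800; S(2,2) = 29.2098
Terminal payoffs V(N, i) = max(S_T - K, 0):
  V(2,0) = 54.632888; V(2,1) = 1.040000; V(2,2) = 0.000000
Backward induction: V(k, i) = exp(-r*dt) * [p * V(k+1, i) + (1-p) * V(k+1, i+1)].
  V(1,0) = exp(-r*dt) * [p*54.632888 + (1-p)*1.040000] = 25.152657
  V(1,1) = exp(-r*dt) * [p*1.040000 + (1-p)*0.000000] = 0.468545
  V(0,0) = exp(-r*dt) * [p*25.152657 + (1-p)*0.468545] = 11.574812


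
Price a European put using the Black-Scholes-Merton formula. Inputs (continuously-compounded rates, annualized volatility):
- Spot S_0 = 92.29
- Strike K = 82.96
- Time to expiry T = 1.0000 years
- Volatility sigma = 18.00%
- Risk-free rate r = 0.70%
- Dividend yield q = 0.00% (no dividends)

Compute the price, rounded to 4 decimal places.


d1 = (ln(S/K) + (r - q + 0.5*sigma^2) * T) / (sigma * sqrt(T)) = 0.72098461
d2 = d1 - sigma * sqrt(T) = 0.54098461
exp(-rT) = 0.99302444; exp(-qT) = 1.00000000
P = K * exp(-rT) * N(-d2) - S_0 * exp(-qT) * N(-d1)
N(-d1) = 0.23545949; N(-d2) = 0.29425910
P = 82.9600 * 0.99302444 * 0.29425910 - 92.2900 * 1.00000000 * 0.23545949 = 2.5109

Answer: Price = 2.5109


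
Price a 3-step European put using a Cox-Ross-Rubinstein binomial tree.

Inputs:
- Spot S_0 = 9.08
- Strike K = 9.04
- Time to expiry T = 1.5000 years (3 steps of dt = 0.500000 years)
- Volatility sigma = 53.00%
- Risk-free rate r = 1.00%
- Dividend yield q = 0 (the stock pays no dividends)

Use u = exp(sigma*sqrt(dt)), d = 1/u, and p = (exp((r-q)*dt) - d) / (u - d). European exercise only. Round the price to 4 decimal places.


Answer: Price = V(0,0) = 2.3834

Derivation:
dt = T/N = 0.500000
u = exp(sigma*sqrt(dt)) = 1.454652; d = 1/u = 0.687450
p = (exp((r-q)*dt) - d) / (u - d) = 0.413923
Discount per step: exp(-r*dt) = 0.995012
Stock lattice S(k, i) with i counting down-moves:
  k=0: S(0,0) = 9.0800
  k=1: S(1,0) = 13.2082; S(1,1) = 6.2420
  k=2: S(2,0) = 19.2134; S(2,1) = 9.0800; S(2,2) = 4.2911
  k=3: S(3,0) = 27.9488; S(3,1) = 13.2082; S(3,2) = 6.2420; S(3,3) = 2.9499
Terminal payoffs V(N, i) = max(K - S_T, 0):
  V(3,0) = 0.000000; V(3,1) = 0.000000; V(3,2) = 2.797957; V(3,3) = 6.090091
Backward induction: V(k, i) = exp(-r*dt) * [p * V(k+1, i) + (1-p) * V(k+1, i+1)].
  V(2,0) = exp(-r*dt) * [p*0.000000 + (1-p)*0.000000] = 0.000000
  V(2,1) = exp(-r*dt) * [p*0.000000 + (1-p)*2.797957] = 1.631639
  V(2,2) = exp(-r*dt) * [p*2.797957 + (1-p)*6.090091] = 4.703822
  V(1,0) = exp(-r*dt) * [p*0.000000 + (1-p)*1.631639] = 0.951496
  V(1,1) = exp(-r*dt) * [p*1.631639 + (1-p)*4.703822] = 3.415056
  V(0,0) = exp(-r*dt) * [p*0.951496 + (1-p)*3.415056] = 2.383384


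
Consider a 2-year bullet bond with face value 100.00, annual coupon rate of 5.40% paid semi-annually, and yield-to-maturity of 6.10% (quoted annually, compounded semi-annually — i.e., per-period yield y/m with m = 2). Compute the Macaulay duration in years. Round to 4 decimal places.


Answer: Macaulay duration = 1.9219 years

Derivation:
Coupon per period c = face * coupon_rate / m = 2.700000
Periods per year m = 2; per-period yield y/m = 0.030500
Number of cashflows N = 4
Cashflows (t years, CF_t, discount factor 1/(1+y/m)^(m*t), PV):
  t = 0.5000: CF_t = 2.700000, DF = 0.970403, PV = 2.620087
  t = 1.0000: CF_t = 2.700000, DF = 0.941681, PV = 2.542540
  t = 1.5000: CF_t = 2.700000, DF = 0.913810, PV = 2.467288
  t = 2.0000: CF_t = 102.700000, DF = 0.886764, PV = 91.070655
Price P = sum_t PV_t = 98.700570
Macaulay numerator sum_t t * PV_t:
  t * PV_t at t = 0.5000: 1.310044
  t * PV_t at t = 1.0000: 2.542540
  t * PV_t at t = 1.5000: 3.700931
  t * PV_t at t = 2.0000: 182.141310
Macaulay duration D = (sum_t t * PV_t) / P = 189.694825 / 98.700570 = 1.921922


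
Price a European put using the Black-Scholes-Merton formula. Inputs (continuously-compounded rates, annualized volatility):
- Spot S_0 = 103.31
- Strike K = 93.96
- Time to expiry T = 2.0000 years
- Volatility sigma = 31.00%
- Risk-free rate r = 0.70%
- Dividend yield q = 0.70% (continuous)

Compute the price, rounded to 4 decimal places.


Answer: Price = 12.6530

Derivation:
d1 = (ln(S/K) + (r - q + 0.5*sigma^2) * T) / (sigma * sqrt(T)) = 0.43558922
d2 = d1 - sigma * sqrt(T) = -0.00281698
exp(-rT) = 0.98609754; exp(-qT) = 0.98609754
P = K * exp(-rT) * N(-d2) - S_0 * exp(-qT) * N(-d1)
N(-d1) = 0.33156740; N(-d2) = 0.50112381
P = 93.9600 * 0.98609754 * 0.50112381 - 103.3100 * 0.98609754 * 0.33156740 = 12.6530


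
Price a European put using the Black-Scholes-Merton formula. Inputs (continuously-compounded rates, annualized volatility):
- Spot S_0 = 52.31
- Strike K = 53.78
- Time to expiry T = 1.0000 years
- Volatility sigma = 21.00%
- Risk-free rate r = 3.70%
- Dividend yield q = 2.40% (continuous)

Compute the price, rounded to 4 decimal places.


Answer: Price = 4.6913

Derivation:
d1 = (ln(S/K) + (r - q + 0.5*sigma^2) * T) / (sigma * sqrt(T)) = 0.03493289
d2 = d1 - sigma * sqrt(T) = -0.17506711
exp(-rT) = 0.96367614; exp(-qT) = 0.97628571
P = K * exp(-rT) * N(-d2) - S_0 * exp(-qT) * N(-d1)
N(-d1) = 0.48606663; N(-d2) = 0.56948655
P = 53.7800 * 0.96367614 * 0.56948655 - 52.3100 * 0.97628571 * 0.48606663 = 4.6913


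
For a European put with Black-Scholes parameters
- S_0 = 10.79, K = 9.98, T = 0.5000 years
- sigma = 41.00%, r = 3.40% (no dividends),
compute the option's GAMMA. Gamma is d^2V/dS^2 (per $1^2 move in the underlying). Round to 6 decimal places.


d1 = 0.4727670717; d2 = 0.1828532914
phi(d1) = 0.3567596814; exp(-qT) = 1.0000000000; exp(-rT) = 0.9831436846
Gamma = exp(-qT) * phi(d1) / (S * sigma * sqrt(T)) = 1.0000000000 * 0.3567596814 / (10.7900 * 0.4100 * 0.7071067812) = 0.114047

Answer: Gamma = 0.114047


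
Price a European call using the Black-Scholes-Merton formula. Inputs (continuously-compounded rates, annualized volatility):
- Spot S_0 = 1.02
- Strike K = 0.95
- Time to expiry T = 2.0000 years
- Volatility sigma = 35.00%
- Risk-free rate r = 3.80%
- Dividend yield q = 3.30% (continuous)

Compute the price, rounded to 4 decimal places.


d1 = (ln(S/K) + (r - q + 0.5*sigma^2) * T) / (sigma * sqrt(T)) = 0.41132588
d2 = d1 - sigma * sqrt(T) = -0.08364887
exp(-rT) = 0.92681621; exp(-qT) = 0.93613086
C = S_0 * exp(-qT) * N(d1) - K * exp(-rT) * N(d2)
N(d1) = 0.65958320; N(d2) = 0.46666781
C = 1.0200 * 0.93613086 * 0.65958320 - 0.9500 * 0.92681621 * 0.46666781 = 0.2189

Answer: Price = 0.2189


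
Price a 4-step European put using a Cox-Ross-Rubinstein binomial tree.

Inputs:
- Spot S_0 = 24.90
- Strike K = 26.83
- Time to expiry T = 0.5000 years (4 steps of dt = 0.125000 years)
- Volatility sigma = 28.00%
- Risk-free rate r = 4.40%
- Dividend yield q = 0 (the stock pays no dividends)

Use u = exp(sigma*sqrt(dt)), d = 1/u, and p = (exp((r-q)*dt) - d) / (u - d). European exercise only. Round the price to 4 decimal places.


Answer: Price = V(0,0) = 2.8552

Derivation:
dt = T/N = 0.125000
u = exp(sigma*sqrt(dt)) = 1.104061; d = 1/u = 0.905747
p = (exp((r-q)*dt) - d) / (u - d) = 0.503082
Discount per step: exp(-r*dt) = 0.994515
Stock lattice S(k, i) with i counting down-moves:
  k=0: S(0,0) = 24.9000
  k=1: S(1,0) = 27.4911; S(1,1) = 22.5531
  k=2: S(2,0) = 30.3519; S(2,1) = 24.9000; S(2,2) = 20.4274
  k=3: S(3,0) = 33.5103; S(3,1) = 27.4911; S(3,2) = 22.5531; S(3,3) = 18.5021
  k=4: S(4,0) = 36.9974; S(4,1) = 30.3519; S(4,2) = 24.9000; S(4,3) = 20.4274; S(4,4) = 16.7582
Terminal payoffs V(N, i) = max(K - S_T, 0):
  V(4,0) = 0.000000; V(4,1) = 0.000000; V(4,2) = 1.930000; V(4,3) = 6.402584; V(4,4) = 10.071795
Backward induction: V(k, i) = exp(-r*dt) * [p * V(k+1, i) + (1-p) * V(k+1, i+1)].
  V(3,0) = exp(-r*dt) * [p*0.000000 + (1-p)*0.000000] = 0.000000
  V(3,1) = exp(-r*dt) * [p*0.000000 + (1-p)*1.930000] = 0.953792
  V(3,2) = exp(-r*dt) * [p*1.930000 + (1-p)*6.402584] = 4.129733
  V(3,3) = exp(-r*dt) * [p*6.402584 + (1-p)*10.071795] = 8.180764
  V(2,0) = exp(-r*dt) * [p*0.000000 + (1-p)*0.953792] = 0.471357
  V(2,1) = exp(-r*dt) * [p*0.953792 + (1-p)*4.129733] = 2.518087
  V(2,2) = exp(-r*dt) * [p*4.129733 + (1-p)*8.180764] = 6.109072
  V(1,0) = exp(-r*dt) * [p*0.471357 + (1-p)*2.518087] = 1.480251
  V(1,1) = exp(-r*dt) * [p*2.518087 + (1-p)*6.109072] = 4.278914
  V(0,0) = exp(-r*dt) * [p*1.480251 + (1-p)*4.278914] = 2.855211


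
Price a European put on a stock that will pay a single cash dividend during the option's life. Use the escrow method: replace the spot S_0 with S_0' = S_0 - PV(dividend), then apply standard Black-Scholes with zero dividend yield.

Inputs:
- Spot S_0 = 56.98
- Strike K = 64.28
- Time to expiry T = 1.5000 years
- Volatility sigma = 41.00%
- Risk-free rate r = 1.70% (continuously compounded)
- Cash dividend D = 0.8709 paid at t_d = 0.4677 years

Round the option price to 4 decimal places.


Answer: Price = 15.3229

Derivation:
PV(D) = D * exp(-r * t_d) = 0.8709 * 0.99208062 = 0.86400302
S_0' = S_0 - PV(D) = 56.9800 - 0.86400302 = 56.11599698
d1 = (ln(S_0'/K) + (r + sigma^2/2)*T) / (sigma*sqrt(T)) = 0.03136020
d2 = d1 - sigma*sqrt(T) = -0.47078519
exp(-rT) = 0.97482238
N(-d1) = 0.48749114; N(-d2) = 0.68110293
P = K * exp(-rT) * N(-d2) - S_0' * N(-d1) = 64.2800 * 0.97482238 * 0.68110293 - 56.11599698 * 0.48749114 = 15.3229


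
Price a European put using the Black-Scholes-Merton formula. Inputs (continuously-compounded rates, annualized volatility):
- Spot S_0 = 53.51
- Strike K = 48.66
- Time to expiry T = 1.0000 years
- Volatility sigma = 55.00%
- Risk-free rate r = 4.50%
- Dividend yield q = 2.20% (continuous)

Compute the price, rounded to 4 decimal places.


Answer: Price = 8.0369

Derivation:
d1 = (ln(S/K) + (r - q + 0.5*sigma^2) * T) / (sigma * sqrt(T)) = 0.48956585
d2 = d1 - sigma * sqrt(T) = -0.06043415
exp(-rT) = 0.95599748; exp(-qT) = 0.97824024
P = K * exp(-rT) * N(-d2) - S_0 * exp(-qT) * N(-d1)
N(-d1) = 0.31222058; N(-d2) = 0.52409507
P = 48.6600 * 0.95599748 * 0.52409507 - 53.5100 * 0.97824024 * 0.31222058 = 8.0369


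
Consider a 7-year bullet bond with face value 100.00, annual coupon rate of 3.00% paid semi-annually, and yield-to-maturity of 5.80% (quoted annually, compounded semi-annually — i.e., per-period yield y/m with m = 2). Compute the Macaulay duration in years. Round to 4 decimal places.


Coupon per period c = face * coupon_rate / m = 1.500000
Periods per year m = 2; per-period yield y/m = 0.029000
Number of cashflows N = 14
Cashflows (t years, CF_t, discount factor 1/(1+y/m)^(m*t), PV):
  t = 0.5000: CF_t = 1.500000, DF = 0.971817, PV = 1.457726
  t = 1.0000: CF_t = 1.500000, DF = 0.944429, PV = 1.416643
  t = 1.5000: CF_t = 1.500000, DF = 0.917812, PV = 1.376718
  t = 2.0000: CF_t = 1.500000, DF = 0.891946, PV = 1.337919
  t = 2.5000: CF_t = 1.500000, DF = 0.866808, PV = 1.300213
  t = 3.0000: CF_t = 1.500000, DF = 0.842379, PV = 1.263569
  t = 3.5000: CF_t = 1.500000, DF = 0.818639, PV = 1.227958
  t = 4.0000: CF_t = 1.500000, DF = 0.795567, PV = 1.193351
  t = 4.5000: CF_t = 1.500000, DF = 0.773146, PV = 1.159719
  t = 5.0000: CF_t = 1.500000, DF = 0.751357, PV = 1.127035
  t = 5.5000: CF_t = 1.500000, DF = 0.730182, PV = 1.095272
  t = 6.0000: CF_t = 1.500000, DF = 0.709603, PV = 1.064405
  t = 6.5000: CF_t = 1.500000, DF = 0.689605, PV = 1.034407
  t = 7.0000: CF_t = 101.500000, DF = 0.670170, PV = 68.022219
Price P = sum_t PV_t = 84.077155
Macaulay numerator sum_t t * PV_t:
  t * PV_t at t = 0.5000: 0.728863
  t * PV_t at t = 1.0000: 1.416643
  t * PV_t at t = 1.5000: 2.065078
  t * PV_t at t = 2.0000: 2.675838
  t * PV_t at t = 2.5000: 3.250532
  t * PV_t at t = 3.0000: 3.790707
  t * PV_t at t = 3.5000: 4.297854
  t * PV_t at t = 4.0000: 4.773405
  t * PV_t at t = 4.5000: 5.218737
  t * PV_t at t = 5.0000: 5.635176
  t * PV_t at t = 5.5000: 6.023998
  t * PV_t at t = 6.0000: 6.386428
  t * PV_t at t = 6.5000: 6.723645
  t * PV_t at t = 7.0000: 476.155533
Macaulay duration D = (sum_t t * PV_t) / P = 529.142437 / 84.077155 = 6.293534

Answer: Macaulay duration = 6.2935 years


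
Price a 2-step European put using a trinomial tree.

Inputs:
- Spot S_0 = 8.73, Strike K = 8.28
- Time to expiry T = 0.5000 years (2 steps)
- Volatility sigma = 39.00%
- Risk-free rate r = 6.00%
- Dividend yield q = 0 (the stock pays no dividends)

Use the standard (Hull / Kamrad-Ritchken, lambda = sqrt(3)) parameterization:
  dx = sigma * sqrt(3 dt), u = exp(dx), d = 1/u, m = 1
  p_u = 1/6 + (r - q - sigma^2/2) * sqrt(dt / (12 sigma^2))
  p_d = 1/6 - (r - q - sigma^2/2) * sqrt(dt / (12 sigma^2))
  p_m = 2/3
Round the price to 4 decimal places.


Answer: Price = V(0,0) = 0.5693

Derivation:
dt = T/N = 0.250000; dx = sigma*sqrt(3*dt) = 0.337750
u = exp(dx) = 1.401790; d = 1/u = 0.713374
p_u = 0.160727, p_m = 0.666667, p_d = 0.172607
Discount per step: exp(-r*dt) = 0.985112
Stock lattice S(k, j) with j the centered position index:
  k=0: S(0,+0) = 8.7300
  k=1: S(1,-1) = 6.2278; S(1,+0) = 8.7300; S(1,+1) = 12.2376
  k=2: S(2,-2) = 4.4427; S(2,-1) = 6.2278; S(2,+0) = 8.7300; S(2,+1) = 12.2376; S(2,+2) = 17.1546
Terminal payoffs V(N, j) = max(K - S_T, 0):
  V(2,-2) = 3.837286; V(2,-1) = 2.052248; V(2,+0) = 0.000000; V(2,+1) = 0.000000; V(2,+2) = 0.000000
Backward induction: V(k, j) = exp(-r*dt) * [p_u * V(k+1, j+1) + p_m * V(k+1, j) + p_d * V(k+1, j-1)]
  V(1,-1) = exp(-r*dt) * [p_u*0.000000 + p_m*2.052248 + p_d*3.837286] = 2.000276
  V(1,+0) = exp(-r*dt) * [p_u*0.000000 + p_m*0.000000 + p_d*2.052248] = 0.348958
  V(1,+1) = exp(-r*dt) * [p_u*0.000000 + p_m*0.000000 + p_d*0.000000] = 0.000000
  V(0,+0) = exp(-r*dt) * [p_u*0.000000 + p_m*0.348958 + p_d*2.000276] = 0.569296


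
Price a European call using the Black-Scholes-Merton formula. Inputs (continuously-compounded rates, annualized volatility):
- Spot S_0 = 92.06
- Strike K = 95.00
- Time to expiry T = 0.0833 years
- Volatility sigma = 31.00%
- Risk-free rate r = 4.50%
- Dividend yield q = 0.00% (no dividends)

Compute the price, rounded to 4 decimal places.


Answer: Price = 2.1968

Derivation:
d1 = (ln(S/K) + (r - q + 0.5*sigma^2) * T) / (sigma * sqrt(T)) = -0.26472471
d2 = d1 - sigma * sqrt(T) = -0.35419610
exp(-rT) = 0.99625852; exp(-qT) = 1.00000000
C = S_0 * exp(-qT) * N(d1) - K * exp(-rT) * N(d2)
N(d1) = 0.39561077; N(d2) = 0.36159596
C = 92.0600 * 1.00000000 * 0.39561077 - 95.0000 * 0.99625852 * 0.36159596 = 2.1968


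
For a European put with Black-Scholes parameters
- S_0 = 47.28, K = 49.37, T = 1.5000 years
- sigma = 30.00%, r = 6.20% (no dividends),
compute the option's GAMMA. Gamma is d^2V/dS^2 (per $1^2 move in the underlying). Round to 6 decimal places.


d1 = 0.3190988958; d2 = -0.0483245656
phi(d1) = 0.3791396827; exp(-qT) = 1.0000000000; exp(-rT) = 0.9111935003
Gamma = exp(-qT) * phi(d1) / (S * sigma * sqrt(T)) = 1.0000000000 * 0.3791396827 / (47.2800 * 0.3000 * 1.2247448714) = 0.021825

Answer: Gamma = 0.021825


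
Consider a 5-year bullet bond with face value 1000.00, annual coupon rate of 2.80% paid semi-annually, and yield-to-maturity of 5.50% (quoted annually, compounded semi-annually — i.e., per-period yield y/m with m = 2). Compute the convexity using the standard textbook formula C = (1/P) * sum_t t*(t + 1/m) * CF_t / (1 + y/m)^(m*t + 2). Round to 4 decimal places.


Coupon per period c = face * coupon_rate / m = 14.000000
Periods per year m = 2; per-period yield y/m = 0.027500
Number of cashflows N = 10
Cashflows (t years, CF_t, discount factor 1/(1+y/m)^(m*t), PV):
  t = 0.5000: CF_t = 14.000000, DF = 0.973236, PV = 13.625304
  t = 1.0000: CF_t = 14.000000, DF = 0.947188, PV = 13.260637
  t = 1.5000: CF_t = 14.000000, DF = 0.921838, PV = 12.905729
  t = 2.0000: CF_t = 14.000000, DF = 0.897166, PV = 12.560320
  t = 2.5000: CF_t = 14.000000, DF = 0.873154, PV = 12.224156
  t = 3.0000: CF_t = 14.000000, DF = 0.849785, PV = 11.896989
  t = 3.5000: CF_t = 14.000000, DF = 0.827041, PV = 11.578578
  t = 4.0000: CF_t = 14.000000, DF = 0.804906, PV = 11.268689
  t = 4.5000: CF_t = 14.000000, DF = 0.783364, PV = 10.967094
  t = 5.0000: CF_t = 1014.000000, DF = 0.762398, PV = 773.071476
Price P = sum_t PV_t = 883.358972
Convexity numerator sum_t t*(t + 1/m) * CF_t / (1+y/m)^(m*t + 2):
  t = 0.5000: term = 6.452865
  t = 1.0000: term = 18.840480
  t = 1.5000: term = 36.672468
  t = 2.0000: term = 59.484944
  t = 2.5000: term = 86.839334
  t = 3.0000: term = 118.321234
  t = 3.5000: term = 153.539314
  t = 4.0000: term = 192.124272
  t = 4.5000: term = 233.727825
  t = 5.0000: term = 20136.717727
Convexity = (1/P) * sum = 21042.720464 / 883.358972 = 23.821256

Answer: Convexity = 23.8213


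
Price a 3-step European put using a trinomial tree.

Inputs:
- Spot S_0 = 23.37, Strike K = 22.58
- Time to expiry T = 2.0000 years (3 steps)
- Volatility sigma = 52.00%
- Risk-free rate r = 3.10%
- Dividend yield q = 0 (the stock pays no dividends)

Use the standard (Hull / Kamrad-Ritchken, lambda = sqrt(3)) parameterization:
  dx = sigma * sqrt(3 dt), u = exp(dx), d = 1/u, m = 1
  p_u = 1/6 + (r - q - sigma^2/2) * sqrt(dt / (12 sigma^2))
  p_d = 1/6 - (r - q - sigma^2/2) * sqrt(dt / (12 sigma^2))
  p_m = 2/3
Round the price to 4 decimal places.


dt = T/N = 0.666667; dx = sigma*sqrt(3*dt) = 0.735391
u = exp(dx) = 2.086298; d = 1/u = 0.479318
p_u = 0.119436, p_m = 0.666667, p_d = 0.213898
Discount per step: exp(-r*dt) = 0.979545
Stock lattice S(k, j) with j the centered position index:
  k=0: S(0,+0) = 23.3700
  k=1: S(1,-1) = 11.2017; S(1,+0) = 23.3700; S(1,+1) = 48.7568
  k=2: S(2,-2) = 5.3692; S(2,-1) = 11.2017; S(2,+0) = 23.3700; S(2,+1) = 48.7568; S(2,+2) = 101.7212
  k=3: S(3,-3) = 2.5735; S(3,-2) = 5.3692; S(3,-1) = 11.2017; S(3,+0) = 23.3700; S(3,+1) = 48.7568; S(3,+2) = 101.7212; S(3,+3) = 212.2206
Terminal payoffs V(N, j) = max(K - S_T, 0):
  V(3,-3) = 20.006466; V(3,-2) = 17.210842; V(3,-1) = 11.378339; V(3,+0) = 0.000000; V(3,+1) = 0.000000; V(3,+2) = 0.000000; V(3,+3) = 0.000000
Backward induction: V(k, j) = exp(-r*dt) * [p_u * V(k+1, j+1) + p_m * V(k+1, j) + p_d * V(k+1, j-1)]
  V(2,-2) = exp(-r*dt) * [p_u*11.378339 + p_m*17.210842 + p_d*20.006466] = 16.762189
  V(2,-1) = exp(-r*dt) * [p_u*0.000000 + p_m*11.378339 + p_d*17.210842] = 11.036460
  V(2,+0) = exp(-r*dt) * [p_u*0.000000 + p_m*0.000000 + p_d*11.378339] = 2.384019
  V(2,+1) = exp(-r*dt) * [p_u*0.000000 + p_m*0.000000 + p_d*0.000000] = 0.000000
  V(2,+2) = exp(-r*dt) * [p_u*0.000000 + p_m*0.000000 + p_d*0.000000] = 0.000000
  V(1,-1) = exp(-r*dt) * [p_u*2.384019 + p_m*11.036460 + p_d*16.762189] = 10.998112
  V(1,+0) = exp(-r*dt) * [p_u*0.000000 + p_m*2.384019 + p_d*11.036460] = 3.869224
  V(1,+1) = exp(-r*dt) * [p_u*0.000000 + p_m*0.000000 + p_d*2.384019] = 0.499506
  V(0,+0) = exp(-r*dt) * [p_u*0.499506 + p_m*3.869224 + p_d*10.998112] = 4.889512

Answer: Price = V(0,0) = 4.8895


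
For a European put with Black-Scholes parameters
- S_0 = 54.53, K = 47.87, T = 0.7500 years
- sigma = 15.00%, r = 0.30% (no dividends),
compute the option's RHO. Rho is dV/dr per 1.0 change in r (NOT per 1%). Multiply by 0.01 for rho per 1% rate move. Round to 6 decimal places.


d1 = 1.0850297995; d2 = 0.9551259889
phi(d1) = 0.2214444821; exp(-qT) = 1.0000000000; exp(-rT) = 0.9977525294
N(-d2) = 0.1697569938
Rho = -K*T*exp(-rT)*N(-d2) = -47.8700 * 0.7500 * 0.9977525294 * 0.1697569938 = -6.081003

Answer: Rho = -6.081003


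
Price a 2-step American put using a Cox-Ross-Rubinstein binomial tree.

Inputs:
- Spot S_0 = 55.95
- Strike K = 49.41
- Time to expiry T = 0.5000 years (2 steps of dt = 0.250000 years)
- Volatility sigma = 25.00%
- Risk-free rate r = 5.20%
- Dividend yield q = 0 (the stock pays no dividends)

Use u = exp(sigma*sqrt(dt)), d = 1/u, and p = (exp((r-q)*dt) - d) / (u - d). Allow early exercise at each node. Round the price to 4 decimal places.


Answer: Price = V(0,0) = 1.3047

Derivation:
dt = T/N = 0.250000
u = exp(sigma*sqrt(dt)) = 1.133148; d = 1/u = 0.882497
p = (exp((r-q)*dt) - d) / (u - d) = 0.520994
Discount per step: exp(-r*dt) = 0.987084
Stock lattice S(k, i) with i counting down-moves:
  k=0: S(0,0) = 55.9500
  k=1: S(1,0) = 63.3997; S(1,1) = 49.3757
  k=2: S(2,0) = 71.8412; S(2,1) = 55.9500; S(2,2) = 43.5739
Terminal payoffs V(N, i) = max(K - S_T, 0):
  V(2,0) = 0.000000; V(2,1) = 0.000000; V(2,2) = 5.836096
Backward induction: V(k, i) = exp(-r*dt) * [p * V(k+1, i) + (1-p) * V(k+1, i+1)]; then take max(V_cont, immediate exercise) for American.
  V(1,0) = exp(-r*dt) * [p*0.000000 + (1-p)*0.000000] = 0.000000; exercise = 0.000000; V(1,0) = max -> 0.000000
  V(1,1) = exp(-r*dt) * [p*0.000000 + (1-p)*5.836096] = 2.759418; exercise = 0.034298; V(1,1) = max -> 2.759418
  V(0,0) = exp(-r*dt) * [p*0.000000 + (1-p)*2.759418] = 1.304706; exercise = 0.000000; V(0,0) = max -> 1.304706


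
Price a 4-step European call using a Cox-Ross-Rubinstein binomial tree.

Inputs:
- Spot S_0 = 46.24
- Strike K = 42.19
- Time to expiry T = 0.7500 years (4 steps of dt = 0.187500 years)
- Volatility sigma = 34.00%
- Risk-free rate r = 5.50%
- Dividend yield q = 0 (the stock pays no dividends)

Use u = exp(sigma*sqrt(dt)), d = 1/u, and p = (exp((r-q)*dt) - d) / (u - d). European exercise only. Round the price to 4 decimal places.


dt = T/N = 0.187500
u = exp(sigma*sqrt(dt)) = 1.158614; d = 1/u = 0.863100
p = (exp((r-q)*dt) - d) / (u - d) = 0.498338
Discount per step: exp(-r*dt) = 0.989740
Stock lattice S(k, i) with i counting down-moves:
  k=0: S(0,0) = 46.2400
  k=1: S(1,0) = 53.5743; S(1,1) = 39.9098
  k=2: S(2,0) = 62.0719; S(2,1) = 46.2400; S(2,2) = 34.4461
  k=3: S(3,0) = 71.9174; S(3,1) = 53.5743; S(3,2) = 39.9098; S(3,3) = 29.7305
  k=4: S(4,0) = 83.3245; S(4,1) = 62.0719; S(4,2) = 46.2400; S(4,3) = 34.4461; S(4,4) = 25.6604
Terminal payoffs V(N, i) = max(S_T - K, 0):
  V(4,0) = 41.134490; V(4,1) = 19.881929; V(4,2) = 4.050000; V(4,3) = 0.000000; V(4,4) = 0.000000
Backward induction: V(k, i) = exp(-r*dt) * [p * V(k+1, i) + (1-p) * V(k+1, i+1)].
  V(3,0) = exp(-r*dt) * [p*41.134490 + (1-p)*19.881929] = 30.160244
  V(3,1) = exp(-r*dt) * [p*19.881929 + (1-p)*4.050000] = 11.817152
  V(3,2) = exp(-r*dt) * [p*4.050000 + (1-p)*0.000000] = 1.997561
  V(3,3) = exp(-r*dt) * [p*0.000000 + (1-p)*0.000000] = 0.000000
  V(2,0) = exp(-r*dt) * [p*30.160244 + (1-p)*11.817152] = 20.743186
  V(2,1) = exp(-r*dt) * [p*11.817152 + (1-p)*1.997561] = 6.820335
  V(2,2) = exp(-r*dt) * [p*1.997561 + (1-p)*0.000000] = 0.985247
  V(1,0) = exp(-r*dt) * [p*20.743186 + (1-p)*6.820335] = 13.617460
  V(1,1) = exp(-r*dt) * [p*6.820335 + (1-p)*0.985247] = 3.853150
  V(0,0) = exp(-r*dt) * [p*13.617460 + (1-p)*3.853150] = 8.629620

Answer: Price = V(0,0) = 8.6296


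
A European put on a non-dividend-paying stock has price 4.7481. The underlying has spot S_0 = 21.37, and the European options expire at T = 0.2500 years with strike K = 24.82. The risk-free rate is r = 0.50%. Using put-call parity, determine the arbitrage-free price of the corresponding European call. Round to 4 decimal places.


Answer: Call price = 1.3291

Derivation:
Put-call parity: C - P = S_0 * exp(-qT) - K * exp(-rT).
S_0 * exp(-qT) = 21.3700 * 1.00000000 = 21.37000000
K * exp(-rT) = 24.8200 * 0.99875078 = 24.78899438
C = P + S*exp(-qT) - K*exp(-rT)
C = 4.7481 + 21.37000000 - 24.78899438 = 1.3291


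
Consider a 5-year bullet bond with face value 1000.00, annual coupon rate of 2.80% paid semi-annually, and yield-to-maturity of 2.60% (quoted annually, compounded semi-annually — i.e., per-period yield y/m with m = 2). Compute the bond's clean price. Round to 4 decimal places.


Coupon per period c = face * coupon_rate / m = 14.000000
Periods per year m = 2; per-period yield y/m = 0.013000
Number of cashflows N = 10
Cashflows (t years, CF_t, discount factor 1/(1+y/m)^(m*t), PV):
  t = 0.5000: CF_t = 14.000000, DF = 0.987167, PV = 13.820336
  t = 1.0000: CF_t = 14.000000, DF = 0.974498, PV = 13.642977
  t = 1.5000: CF_t = 14.000000, DF = 0.961992, PV = 13.467894
  t = 2.0000: CF_t = 14.000000, DF = 0.949647, PV = 13.295059
  t = 2.5000: CF_t = 14.000000, DF = 0.937460, PV = 13.124441
  t = 3.0000: CF_t = 14.000000, DF = 0.925429, PV = 12.956013
  t = 3.5000: CF_t = 14.000000, DF = 0.913553, PV = 12.789746
  t = 4.0000: CF_t = 14.000000, DF = 0.901829, PV = 12.625613
  t = 4.5000: CF_t = 14.000000, DF = 0.890256, PV = 12.463586
  t = 5.0000: CF_t = 1014.000000, DF = 0.878831, PV = 891.135000
Price P = sum_t PV_t = 1009.320665

Answer: Price = 1009.3207


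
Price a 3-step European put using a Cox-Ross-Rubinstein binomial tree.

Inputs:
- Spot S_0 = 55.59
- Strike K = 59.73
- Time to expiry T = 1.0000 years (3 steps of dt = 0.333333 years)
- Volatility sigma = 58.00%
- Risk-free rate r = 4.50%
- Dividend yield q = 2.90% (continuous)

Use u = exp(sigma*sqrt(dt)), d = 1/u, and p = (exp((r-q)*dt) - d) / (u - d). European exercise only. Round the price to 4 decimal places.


dt = T/N = 0.333333
u = exp(sigma*sqrt(dt)) = 1.397749; d = 1/u = 0.715436
p = (exp((r-q)*dt) - d) / (u - d) = 0.424895
Discount per step: exp(-r*dt) = 0.985112
Stock lattice S(k, i) with i counting down-moves:
  k=0: S(0,0) = 55.5900
  k=1: S(1,0) = 77.7009; S(1,1) = 39.7711
  k=2: S(2,0) = 108.6063; S(2,1) = 55.5900; S(2,2) = 28.4537
  k=3: S(3,0) = 151.8044; S(3,1) = 77.7009; S(3,2) = 39.7711; S(3,3) = 20.3568
Terminal payoffs V(N, i) = max(K - S_T, 0):
  V(3,0) = 0.000000; V(3,1) = 0.000000; V(3,2) = 19.958914; V(3,3) = 39.373223
Backward induction: V(k, i) = exp(-r*dt) * [p * V(k+1, i) + (1-p) * V(k+1, i+1)].
  V(2,0) = exp(-r*dt) * [p*0.000000 + (1-p)*0.000000] = 0.000000
  V(2,1) = exp(-r*dt) * [p*0.000000 + (1-p)*19.958914] = 11.307574
  V(2,2) = exp(-r*dt) * [p*19.958914 + (1-p)*39.373223] = 30.660797
  V(1,0) = exp(-r*dt) * [p*0.000000 + (1-p)*11.307574] = 6.406222
  V(1,1) = exp(-r*dt) * [p*11.307574 + (1-p)*30.660797] = 22.103651
  V(0,0) = exp(-r*dt) * [p*6.406222 + (1-p)*22.103651] = 15.204107

Answer: Price = V(0,0) = 15.2041
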